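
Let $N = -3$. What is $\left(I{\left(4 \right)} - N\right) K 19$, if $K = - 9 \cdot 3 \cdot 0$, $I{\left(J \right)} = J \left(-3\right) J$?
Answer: $0$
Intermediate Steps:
$I{\left(J \right)} = - 3 J^{2}$ ($I{\left(J \right)} = - 3 J J = - 3 J^{2}$)
$K = 0$ ($K = \left(-9\right) 0 = 0$)
$\left(I{\left(4 \right)} - N\right) K 19 = \left(- 3 \cdot 4^{2} - -3\right) 0 \cdot 19 = \left(\left(-3\right) 16 + 3\right) 0 \cdot 19 = \left(-48 + 3\right) 0 \cdot 19 = \left(-45\right) 0 \cdot 19 = 0 \cdot 19 = 0$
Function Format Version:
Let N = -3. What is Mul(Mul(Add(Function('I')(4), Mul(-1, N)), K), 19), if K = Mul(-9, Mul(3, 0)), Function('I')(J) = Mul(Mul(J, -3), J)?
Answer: 0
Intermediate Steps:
Function('I')(J) = Mul(-3, Pow(J, 2)) (Function('I')(J) = Mul(Mul(-3, J), J) = Mul(-3, Pow(J, 2)))
K = 0 (K = Mul(-9, 0) = 0)
Mul(Mul(Add(Function('I')(4), Mul(-1, N)), K), 19) = Mul(Mul(Add(Mul(-3, Pow(4, 2)), Mul(-1, -3)), 0), 19) = Mul(Mul(Add(Mul(-3, 16), 3), 0), 19) = Mul(Mul(Add(-48, 3), 0), 19) = Mul(Mul(-45, 0), 19) = Mul(0, 19) = 0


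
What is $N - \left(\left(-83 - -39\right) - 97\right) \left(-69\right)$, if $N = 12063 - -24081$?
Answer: $26415$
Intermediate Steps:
$N = 36144$ ($N = 12063 + 24081 = 36144$)
$N - \left(\left(-83 - -39\right) - 97\right) \left(-69\right) = 36144 - \left(\left(-83 - -39\right) - 97\right) \left(-69\right) = 36144 - \left(\left(-83 + 39\right) - 97\right) \left(-69\right) = 36144 - \left(-44 - 97\right) \left(-69\right) = 36144 - \left(-141\right) \left(-69\right) = 36144 - 9729 = 26415$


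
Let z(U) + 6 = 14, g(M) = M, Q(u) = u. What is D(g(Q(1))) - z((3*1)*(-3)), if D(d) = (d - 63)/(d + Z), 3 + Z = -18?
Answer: -49/10 ≈ -4.9000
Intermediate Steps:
Z = -21 (Z = -3 - 18 = -21)
z(U) = 8 (z(U) = -6 + 14 = 8)
D(d) = (-63 + d)/(-21 + d) (D(d) = (d - 63)/(d - 21) = (-63 + d)/(-21 + d))
D(g(Q(1))) - z((3*1)*(-3)) = (-63 + 1)/(-21 + 1) - 1*8 = -62/(-20) - 8 = -1/20*(-62) - 8 = 31/10 - 8 = -49/10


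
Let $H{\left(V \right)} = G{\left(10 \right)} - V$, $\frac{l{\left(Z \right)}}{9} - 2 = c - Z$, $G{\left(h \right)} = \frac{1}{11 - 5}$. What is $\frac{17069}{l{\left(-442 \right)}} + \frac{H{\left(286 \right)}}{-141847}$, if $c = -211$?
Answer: $\frac{4843571671}{594906318} \approx 8.1417$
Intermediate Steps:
$G{\left(h \right)} = \frac{1}{6}$
$l{\left(Z \right)} = -1881 - 9 Z$ ($l{\left(Z \right)} = 18 + 9 \left(-211 - Z\right) = 18 - \left(1899 + 9 Z\right) = -1881 - 9 Z$)
$H{\left(V \right)} = \frac{1}{6} - V$
$\frac{17069}{l{\left(-442 \right)}} + \frac{H{\left(286 \right)}}{-141847} = \frac{17069}{-1881 - -3978} + \frac{\frac{1}{6} - 286}{-141847} = \frac{17069}{-1881 + 3978} + \left(\frac{1}{6} - 286\right) \left(- \frac{1}{141847}\right) = \frac{17069}{2097} - - \frac{1715}{851082} = 17069 \cdot \frac{1}{2097} + \frac{1715}{851082} = \frac{17069}{2097} + \frac{1715}{851082} = \frac{4843571671}{594906318}$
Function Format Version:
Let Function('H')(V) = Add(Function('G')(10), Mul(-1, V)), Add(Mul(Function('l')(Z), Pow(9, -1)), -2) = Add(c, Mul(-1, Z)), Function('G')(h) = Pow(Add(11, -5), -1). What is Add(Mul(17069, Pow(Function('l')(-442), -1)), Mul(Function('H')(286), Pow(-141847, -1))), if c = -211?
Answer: Rational(4843571671, 594906318) ≈ 8.1417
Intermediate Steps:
Function('G')(h) = Rational(1, 6) (Function('G')(h) = Pow(6, -1) = Rational(1, 6))
Function('l')(Z) = Add(-1881, Mul(-9, Z)) (Function('l')(Z) = Add(18, Mul(9, Add(-211, Mul(-1, Z)))) = Add(18, Add(-1899, Mul(-9, Z))) = Add(-1881, Mul(-9, Z)))
Function('H')(V) = Add(Rational(1, 6), Mul(-1, V))
Add(Mul(17069, Pow(Function('l')(-442), -1)), Mul(Function('H')(286), Pow(-141847, -1))) = Add(Mul(17069, Pow(Add(-1881, Mul(-9, -442)), -1)), Mul(Add(Rational(1, 6), Mul(-1, 286)), Pow(-141847, -1))) = Add(Mul(17069, Pow(Add(-1881, 3978), -1)), Mul(Add(Rational(1, 6), -286), Rational(-1, 141847))) = Add(Mul(17069, Pow(2097, -1)), Mul(Rational(-1715, 6), Rational(-1, 141847))) = Add(Mul(17069, Rational(1, 2097)), Rational(1715, 851082)) = Add(Rational(17069, 2097), Rational(1715, 851082)) = Rational(4843571671, 594906318)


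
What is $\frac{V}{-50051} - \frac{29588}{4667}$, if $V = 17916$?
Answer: $- \frac{120347920}{17968309} \approx -6.6978$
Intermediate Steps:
$\frac{V}{-50051} - \frac{29588}{4667} = \frac{17916}{-50051} - \frac{29588}{4667} = 17916 \left(- \frac{1}{50051}\right) - \frac{2276}{359} = - \frac{17916}{50051} - \frac{2276}{359} = - \frac{120347920}{17968309}$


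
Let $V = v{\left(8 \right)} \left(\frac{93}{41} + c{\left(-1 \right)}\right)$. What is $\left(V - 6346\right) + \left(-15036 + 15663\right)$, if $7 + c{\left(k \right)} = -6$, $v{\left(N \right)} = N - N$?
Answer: $-5719$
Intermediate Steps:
$v{\left(N \right)} = 0$
$c{\left(k \right)} = -13$ ($c{\left(k \right)} = -7 - 6 = -13$)
$V = 0$ ($V = 0 \left(\frac{93}{41} - 13\right) = 0 \left(- \frac{440}{41}\right) = 0$)
$\left(V - 6346\right) + \left(-15036 + 15663\right) = \left(0 - 6346\right) + \left(-15036 + 15663\right) = -6346 + 627 = -5719$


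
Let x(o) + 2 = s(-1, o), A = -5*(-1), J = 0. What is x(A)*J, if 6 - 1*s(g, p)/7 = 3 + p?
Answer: 0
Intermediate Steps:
A = 5
s(g, p) = 21 - 7*p (s(g, p) = 42 - 7*(3 + p) = 42 + (-21 - 7*p) = 21 - 7*p)
x(o) = 19 - 7*o (x(o) = -2 + (21 - 7*o) = 19 - 7*o)
x(A)*J = (19 - 7*5)*0 = (19 - 35)*0 = -16*0 = 0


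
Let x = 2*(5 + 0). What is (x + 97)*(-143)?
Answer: -15301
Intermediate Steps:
x = 10 (x = 2*5 = 10)
(x + 97)*(-143) = (10 + 97)*(-143) = 107*(-143) = -15301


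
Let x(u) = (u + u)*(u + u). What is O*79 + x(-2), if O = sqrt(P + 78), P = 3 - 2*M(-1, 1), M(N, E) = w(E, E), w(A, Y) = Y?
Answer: 16 + 79*sqrt(79) ≈ 718.17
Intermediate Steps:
M(N, E) = E
P = 1 (P = 3 - 2*1 = 3 - 2 = 1)
x(u) = 4*u**2 (x(u) = (2*u)*(2*u) = 4*u**2)
O = sqrt(79) (O = sqrt(1 + 78) = sqrt(79) ≈ 8.8882)
O*79 + x(-2) = sqrt(79)*79 + 4*(-2)**2 = 79*sqrt(79) + 4*4 = 79*sqrt(79) + 16 = 16 + 79*sqrt(79)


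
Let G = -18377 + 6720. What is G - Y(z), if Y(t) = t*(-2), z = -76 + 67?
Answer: -11675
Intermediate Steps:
z = -9
Y(t) = -2*t
G = -11657
G - Y(z) = -11657 - (-2)*(-9) = -11657 - 1*18 = -11657 - 18 = -11675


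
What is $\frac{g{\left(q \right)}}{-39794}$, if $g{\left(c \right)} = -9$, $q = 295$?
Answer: $\frac{9}{39794} \approx 0.00022616$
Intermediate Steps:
$\frac{g{\left(q \right)}}{-39794} = - \frac{9}{-39794} = \left(-9\right) \left(- \frac{1}{39794}\right) = \frac{9}{39794}$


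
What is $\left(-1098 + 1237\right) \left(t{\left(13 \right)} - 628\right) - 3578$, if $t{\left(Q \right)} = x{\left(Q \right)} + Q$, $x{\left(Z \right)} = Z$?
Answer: $-87256$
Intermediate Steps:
$t{\left(Q \right)} = 2 Q$ ($t{\left(Q \right)} = Q + Q = 2 Q$)
$\left(-1098 + 1237\right) \left(t{\left(13 \right)} - 628\right) - 3578 = \left(-1098 + 1237\right) \left(2 \cdot 13 - 628\right) - 3578 = 139 \left(26 - 628\right) - 3578 = 139 \left(-602\right) - 3578 = -83678 - 3578 = -87256$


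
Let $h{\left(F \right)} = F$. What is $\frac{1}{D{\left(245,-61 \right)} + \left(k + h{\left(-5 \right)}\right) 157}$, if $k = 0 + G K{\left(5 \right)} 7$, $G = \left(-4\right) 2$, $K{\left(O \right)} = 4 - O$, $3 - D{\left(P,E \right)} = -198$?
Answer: $\frac{1}{8208} \approx 0.00012183$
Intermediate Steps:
$D{\left(P,E \right)} = 201$ ($D{\left(P,E \right)} = 3 - -198 = 3 + 198 = 201$)
$G = -8$
$k = 56$ ($k = 0 + - 8 \left(4 - 5\right) 7 = 0 + \left(-8\right) \left(-1\right) 7 = 0 + 8 \cdot 7 = 0 + 56 = 56$)
$\frac{1}{D{\left(245,-61 \right)} + \left(k + h{\left(-5 \right)}\right) 157} = \frac{1}{201 + \left(56 - 5\right) 157} = \frac{1}{201 + 51 \cdot 157} = \frac{1}{201 + 8007} = \frac{1}{8208}$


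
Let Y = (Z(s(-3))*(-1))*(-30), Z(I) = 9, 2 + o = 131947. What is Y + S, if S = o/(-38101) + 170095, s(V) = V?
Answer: 6490944920/38101 ≈ 1.7036e+5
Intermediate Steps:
o = 131945 (o = -2 + 131947 = 131945)
S = 6480657650/38101 (S = 131945/(-38101) + 170095 = 131945*(-1/38101) + 170095 = -131945/38101 + 170095 = 6480657650/38101 ≈ 1.7009e+5)
Y = 270 (Y = (9*(-1))*(-30) = -9*(-30) = 270)
Y + S = 270 + 6480657650/38101 = 6490944920/38101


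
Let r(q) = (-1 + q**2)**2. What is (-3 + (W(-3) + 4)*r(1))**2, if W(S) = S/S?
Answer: 9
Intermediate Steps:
W(S) = 1
(-3 + (W(-3) + 4)*r(1))**2 = (-3 + (1 + 4)*(-1 + 1**2)**2)**2 = (-3 + 5*(-1 + 1)**2)**2 = (-3 + 5*0**2)**2 = (-3 + 5*0)**2 = (-3 + 0)**2 = (-3)**2 = 9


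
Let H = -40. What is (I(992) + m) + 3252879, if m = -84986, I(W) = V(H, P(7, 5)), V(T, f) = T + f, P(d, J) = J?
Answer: 3167858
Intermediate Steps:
I(W) = -35 (I(W) = -40 + 5 = -35)
(I(992) + m) + 3252879 = (-35 - 84986) + 3252879 = -85021 + 3252879 = 3167858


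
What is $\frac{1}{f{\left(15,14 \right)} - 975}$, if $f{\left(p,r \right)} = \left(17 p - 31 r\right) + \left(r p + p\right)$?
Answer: $- \frac{1}{929} \approx -0.0010764$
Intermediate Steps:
$f{\left(p,r \right)} = - 31 r + 18 p + p r$ ($f{\left(p,r \right)} = \left(- 31 r + 17 p\right) + \left(p r + p\right) = \left(- 31 r + 17 p\right) + \left(p + p r\right) = - 31 r + 18 p + p r$)
$\frac{1}{f{\left(15,14 \right)} - 975} = \frac{1}{\left(\left(-31\right) 14 + 18 \cdot 15 + 15 \cdot 14\right) - 975} = \frac{1}{\left(-434 + 270 + 210\right) - 975} = \frac{1}{46 - 975} = \frac{1}{-929} = - \frac{1}{929}$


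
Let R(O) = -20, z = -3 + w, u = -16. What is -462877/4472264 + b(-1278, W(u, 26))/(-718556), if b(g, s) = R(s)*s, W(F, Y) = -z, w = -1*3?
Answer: -83016593483/803393032696 ≈ -0.10333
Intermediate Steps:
w = -3
z = -6 (z = -3 - 3 = -6)
W(F, Y) = 6 (W(F, Y) = -1*(-6) = 6)
b(g, s) = -20*s
-462877/4472264 + b(-1278, W(u, 26))/(-718556) = -462877/4472264 - 20*6/(-718556) = -462877*1/4472264 - 120*(-1/718556) = -462877/4472264 + 30/179639 = -83016593483/803393032696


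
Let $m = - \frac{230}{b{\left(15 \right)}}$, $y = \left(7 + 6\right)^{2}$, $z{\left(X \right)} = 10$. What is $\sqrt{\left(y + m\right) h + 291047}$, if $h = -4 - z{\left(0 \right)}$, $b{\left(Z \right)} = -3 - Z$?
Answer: $\frac{\sqrt{2596519}}{3} \approx 537.12$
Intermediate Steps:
$y = 169$ ($y = 13^{2} = 169$)
$h = -14$ ($h = -4 - 10 = -14$)
$m = \frac{115}{9}$ ($m = - \frac{230}{-3 - 15} = - \frac{230}{-18} = \left(-230\right) \left(- \frac{1}{18}\right) = \frac{115}{9} \approx 12.778$)
$\sqrt{\left(y + m\right) h + 291047} = \sqrt{\left(169 + \frac{115}{9}\right) \left(-14\right) + 291047} = \sqrt{\frac{1636}{9} \left(-14\right) + 291047} = \sqrt{- \frac{22904}{9} + 291047} = \sqrt{\frac{2596519}{9}} = \frac{\sqrt{2596519}}{3}$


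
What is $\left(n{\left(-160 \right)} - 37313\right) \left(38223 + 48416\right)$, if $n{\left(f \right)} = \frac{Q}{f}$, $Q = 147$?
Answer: $- \frac{517254497053}{160} \approx -3.2328 \cdot 10^{9}$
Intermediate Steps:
$n{\left(f \right)} = \frac{147}{f}$
$\left(n{\left(-160 \right)} - 37313\right) \left(38223 + 48416\right) = \left(\frac{147}{-160} - 37313\right) \left(38223 + 48416\right) = \left(147 \left(- \frac{1}{160}\right) - 37313\right) 86639 = \left(- \frac{147}{160} - 37313\right) 86639 = \left(- \frac{5970227}{160}\right) 86639 = - \frac{517254497053}{160}$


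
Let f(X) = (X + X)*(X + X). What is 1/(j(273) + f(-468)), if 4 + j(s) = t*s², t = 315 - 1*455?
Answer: -1/9557968 ≈ -1.0462e-7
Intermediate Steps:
t = -140 (t = 315 - 455 = -140)
j(s) = -4 - 140*s²
f(X) = 4*X² (f(X) = (2*X)*(2*X) = 4*X²)
1/(j(273) + f(-468)) = 1/((-4 - 140*273²) + 4*(-468)²) = 1/((-4 - 140*74529) + 4*219024) = 1/((-4 - 10434060) + 876096) = 1/(-10434064 + 876096) = 1/(-9557968) = -1/9557968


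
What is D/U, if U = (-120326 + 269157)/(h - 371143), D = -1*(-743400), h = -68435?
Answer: -326782285200/148831 ≈ -2.1957e+6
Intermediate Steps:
D = 743400
U = -148831/439578 (U = (-120326 + 269157)/(-68435 - 371143) = 148831/(-439578) = 148831*(-1/439578) = -148831/439578 ≈ -0.33858)
D/U = 743400/(-148831/439578) = 743400*(-439578/148831) = -326782285200/148831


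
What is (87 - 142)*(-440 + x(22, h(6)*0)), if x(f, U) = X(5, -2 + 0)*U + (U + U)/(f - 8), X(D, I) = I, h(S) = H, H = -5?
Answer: 24200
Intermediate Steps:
h(S) = -5
x(f, U) = -2*U + 2*U/(-8 + f) (x(f, U) = (-2 + 0)*U + (U + U)/(f - 8) = -2*U + (2*U)/(-8 + f) = -2*U + 2*U/(-8 + f))
(87 - 142)*(-440 + x(22, h(6)*0)) = (87 - 142)*(-440 + 2*(-5*0)*(9 - 1*22)/(-8 + 22)) = -55*(-440 + 2*0*(9 - 22)/14) = -55*(-440 + 2*0*(1/14)*(-13)) = -55*(-440 + 0) = -55*(-440) = 24200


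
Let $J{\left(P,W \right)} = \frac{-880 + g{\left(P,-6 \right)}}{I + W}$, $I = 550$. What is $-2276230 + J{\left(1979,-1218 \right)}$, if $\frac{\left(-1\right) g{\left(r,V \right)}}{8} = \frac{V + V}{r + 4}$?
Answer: $- \frac{251266055598}{110387} \approx -2.2762 \cdot 10^{6}$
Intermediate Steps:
$g{\left(r,V \right)} = - \frac{16 V}{4 + r}$ ($g{\left(r,V \right)} = - 8 \frac{V + V}{r + 4} = - 8 \frac{2 V}{4 + r} = - \frac{16 V}{4 + r}$)
$J{\left(P,W \right)} = \frac{-880 + \frac{96}{4 + P}}{550 + W}$ ($J{\left(P,W \right)} = \frac{-880 - - \frac{96}{4 + P}}{550 + W} = \frac{-880 + \frac{96}{4 + P}}{550 + W}$)
$-2276230 + J{\left(1979,-1218 \right)} = -2276230 + \frac{16 \left(-214 - 108845\right)}{\left(4 + 1979\right) \left(550 - 1218\right)} = -2276230 + \frac{16 \left(-214 - 108845\right)}{1983 \left(-668\right)} = -2276230 + 16 \cdot \frac{1}{1983} \left(- \frac{1}{668}\right) \left(-109059\right) = -2276230 + \frac{145412}{110387} = - \frac{251266055598}{110387}$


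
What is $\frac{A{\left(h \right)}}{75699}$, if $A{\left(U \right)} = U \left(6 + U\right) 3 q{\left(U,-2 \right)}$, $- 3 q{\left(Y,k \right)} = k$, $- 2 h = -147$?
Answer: $\frac{2597}{16822} \approx 0.15438$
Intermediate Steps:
$h = \frac{147}{2}$ ($h = \left(- \frac{1}{2}\right) \left(-147\right) = \frac{147}{2} \approx 73.5$)
$q{\left(Y,k \right)} = - \frac{k}{3}$
$A{\left(U \right)} = 2 U \left(6 + U\right)$ ($A{\left(U \right)} = U \left(6 + U\right) 3 \left(\left(- \frac{1}{3}\right) \left(-2\right)\right) = 3 U \left(6 + U\right) \frac{2}{3} = 2 U \left(6 + U\right)$)
$\frac{A{\left(h \right)}}{75699} = \frac{2 \cdot \frac{147}{2} \left(6 + \frac{147}{2}\right)}{75699} = 2 \cdot \frac{147}{2} \cdot \frac{159}{2} \cdot \frac{1}{75699} = \frac{23373}{2} \cdot \frac{1}{75699} = \frac{2597}{16822}$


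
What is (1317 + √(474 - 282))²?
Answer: 1734681 + 21072*√3 ≈ 1.7712e+6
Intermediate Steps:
(1317 + √(474 - 282))² = (1317 + √192)² = (1317 + 8*√3)²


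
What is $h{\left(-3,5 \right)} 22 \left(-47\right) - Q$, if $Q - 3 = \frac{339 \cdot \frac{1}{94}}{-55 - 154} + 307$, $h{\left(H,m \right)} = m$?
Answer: $- \frac{107659741}{19646} \approx -5480.0$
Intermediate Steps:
$Q = \frac{6089921}{19646}$ ($Q = 3 + \left(\frac{339 \cdot \frac{1}{94}}{-55 - 154} + 307\right) = 3 + \left(\frac{339 \cdot \frac{1}{94}}{-209} + 307\right) = 3 + \left(\frac{339}{94} \left(- \frac{1}{209}\right) + 307\right) = 3 + \left(- \frac{339}{19646} + 307\right) = 3 + \frac{6030983}{19646} = \frac{6089921}{19646} \approx 309.98$)
$h{\left(-3,5 \right)} 22 \left(-47\right) - Q = 5 \cdot 22 \left(-47\right) - \frac{6089921}{19646} = 110 \left(-47\right) - \frac{6089921}{19646} = -5170 - \frac{6089921}{19646} = - \frac{107659741}{19646}$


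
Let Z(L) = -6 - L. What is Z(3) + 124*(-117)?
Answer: -14517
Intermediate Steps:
Z(3) + 124*(-117) = (-6 - 1*3) + 124*(-117) = (-6 - 3) - 14508 = -9 - 14508 = -14517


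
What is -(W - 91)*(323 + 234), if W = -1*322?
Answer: 230041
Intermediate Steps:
W = -322
-(W - 91)*(323 + 234) = -(-322 - 91)*(323 + 234) = -(-413)*557 = -1*(-230041) = 230041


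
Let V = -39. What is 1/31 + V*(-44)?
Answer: 53197/31 ≈ 1716.0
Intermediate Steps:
1/31 + V*(-44) = 1/31 - 39*(-44) = 1/31 + 1716 = 53197/31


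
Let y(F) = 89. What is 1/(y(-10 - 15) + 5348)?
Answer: 1/5437 ≈ 0.00018393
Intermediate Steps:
1/(y(-10 - 15) + 5348) = 1/(89 + 5348) = 1/5437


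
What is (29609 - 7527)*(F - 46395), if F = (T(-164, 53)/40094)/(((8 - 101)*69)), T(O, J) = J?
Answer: -131792596496714783/128641599 ≈ -1.0245e+9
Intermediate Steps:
F = -53/257283198 (F = (53/40094)/(((8 - 101)*69)) = (53*(1/40094))/((-93*69)) = (53/40094)/(-6417) = (53/40094)*(-1/6417) = -53/257283198 ≈ -2.0600e-7)
(29609 - 7527)*(F - 46395) = (29609 - 7527)*(-53/257283198 - 46395) = 22082*(-11936653971263/257283198) = -131792596496714783/128641599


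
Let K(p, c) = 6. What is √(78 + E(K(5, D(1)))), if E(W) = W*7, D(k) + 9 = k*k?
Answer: 2*√30 ≈ 10.954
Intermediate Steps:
D(k) = -9 + k² (D(k) = -9 + k*k = -9 + k²)
E(W) = 7*W
√(78 + E(K(5, D(1)))) = √(78 + 7*6) = √(78 + 42) = √120 = 2*√30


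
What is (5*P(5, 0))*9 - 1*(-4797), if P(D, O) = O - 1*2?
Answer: 4707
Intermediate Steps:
P(D, O) = -2 + O (P(D, O) = O - 2 = -2 + O)
(5*P(5, 0))*9 - 1*(-4797) = (5*(-2 + 0))*9 - 1*(-4797) = (5*(-2))*9 + 4797 = -10*9 + 4797 = -90 + 4797 = 4707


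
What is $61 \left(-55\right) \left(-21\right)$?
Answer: $70455$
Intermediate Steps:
$61 \left(-55\right) \left(-21\right) = \left(-3355\right) \left(-21\right) = 70455$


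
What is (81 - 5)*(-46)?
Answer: -3496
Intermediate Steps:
(81 - 5)*(-46) = 76*(-46) = -3496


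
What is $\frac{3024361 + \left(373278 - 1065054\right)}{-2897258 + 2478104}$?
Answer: $- \frac{2332585}{419154} \approx -5.565$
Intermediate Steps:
$\frac{3024361 + \left(373278 - 1065054\right)}{-2897258 + 2478104} = \frac{3024361 + \left(373278 - 1065054\right)}{-419154} = \left(3024361 - 691776\right) \left(- \frac{1}{419154}\right) = 2332585 \left(- \frac{1}{419154}\right) = - \frac{2332585}{419154}$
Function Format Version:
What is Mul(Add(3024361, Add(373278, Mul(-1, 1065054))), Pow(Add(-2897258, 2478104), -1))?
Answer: Rational(-2332585, 419154) ≈ -5.5650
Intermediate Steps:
Mul(Add(3024361, Add(373278, Mul(-1, 1065054))), Pow(Add(-2897258, 2478104), -1)) = Mul(Add(3024361, Add(373278, -1065054)), Pow(-419154, -1)) = Mul(Add(3024361, -691776), Rational(-1, 419154)) = Mul(2332585, Rational(-1, 419154)) = Rational(-2332585, 419154)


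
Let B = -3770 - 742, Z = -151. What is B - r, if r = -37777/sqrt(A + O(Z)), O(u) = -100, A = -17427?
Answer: -4512 - 37777*I*sqrt(17527)/17527 ≈ -4512.0 - 285.35*I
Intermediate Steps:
B = -4512
r = 37777*I*sqrt(17527)/17527 (r = -37777/sqrt(-17427 - 100) = -37777*(-I*sqrt(17527)/17527) = -(-37777)*I*sqrt(17527)/17527 = 37777*I*sqrt(17527)/17527 ≈ 285.35*I)
B - r = -4512 - 37777*I*sqrt(17527)/17527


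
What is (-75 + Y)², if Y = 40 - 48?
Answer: 6889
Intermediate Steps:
Y = -8
(-75 + Y)² = (-75 - 8)² = (-83)² = 6889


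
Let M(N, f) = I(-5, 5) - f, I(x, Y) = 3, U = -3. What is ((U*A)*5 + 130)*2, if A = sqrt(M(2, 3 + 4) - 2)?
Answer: 260 - 30*I*sqrt(6) ≈ 260.0 - 73.485*I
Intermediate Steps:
M(N, f) = 3 - f
A = I*sqrt(6) (A = sqrt((3 - (3 + 4)) - 2) = sqrt((3 - 1*7) - 2) = sqrt((3 - 7) - 2) = sqrt(-4 - 2) = sqrt(-6) = I*sqrt(6) ≈ 2.4495*I)
((U*A)*5 + 130)*2 = (-3*I*sqrt(6)*5 + 130)*2 = (-15*I*sqrt(6) + 130)*2 = (130 - 15*I*sqrt(6))*2 = 260 - 30*I*sqrt(6)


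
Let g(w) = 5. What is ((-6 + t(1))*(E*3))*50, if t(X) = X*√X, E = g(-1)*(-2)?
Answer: 7500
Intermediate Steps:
E = -10 (E = 5*(-2) = -10)
t(X) = X^(3/2)
((-6 + t(1))*(E*3))*50 = ((-6 + 1^(3/2))*(-10*3))*50 = ((-6 + 1)*(-30))*50 = -5*(-30)*50 = 150*50 = 7500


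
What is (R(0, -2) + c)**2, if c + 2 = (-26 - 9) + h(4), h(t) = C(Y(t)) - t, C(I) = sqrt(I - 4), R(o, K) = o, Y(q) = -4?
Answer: 1673 - 164*I*sqrt(2) ≈ 1673.0 - 231.93*I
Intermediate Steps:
C(I) = sqrt(-4 + I)
h(t) = -t + 2*I*sqrt(2) (h(t) = sqrt(-4 - 4) - t = sqrt(-8) - t = 2*I*sqrt(2) - t = -t + 2*I*sqrt(2))
c = -41 + 2*I*sqrt(2) (c = -2 + ((-26 - 9) + (-1*4 + 2*I*sqrt(2))) = -2 + (-35 + (-4 + 2*I*sqrt(2))) = -2 + (-39 + 2*I*sqrt(2)) = -41 + 2*I*sqrt(2) ≈ -41.0 + 2.8284*I)
(R(0, -2) + c)**2 = (0 + (-41 + 2*I*sqrt(2)))**2 = (-41 + 2*I*sqrt(2))**2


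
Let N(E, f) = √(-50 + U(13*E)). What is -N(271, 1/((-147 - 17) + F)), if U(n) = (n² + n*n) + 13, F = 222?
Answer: -√24823021 ≈ -4982.3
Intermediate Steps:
U(n) = 13 + 2*n² (U(n) = (n² + n²) + 13 = 2*n² + 13 = 13 + 2*n²)
N(E, f) = √(-37 + 338*E²) (N(E, f) = √(-50 + (13 + 2*(13*E)²)) = √(-50 + (13 + 2*(169*E²))) = √(-50 + (13 + 338*E²)) = √(-37 + 338*E²))
-N(271, 1/((-147 - 17) + F)) = -√(-37 + 338*271²) = -√(-37 + 338*73441) = -√(-37 + 24823058) = -√24823021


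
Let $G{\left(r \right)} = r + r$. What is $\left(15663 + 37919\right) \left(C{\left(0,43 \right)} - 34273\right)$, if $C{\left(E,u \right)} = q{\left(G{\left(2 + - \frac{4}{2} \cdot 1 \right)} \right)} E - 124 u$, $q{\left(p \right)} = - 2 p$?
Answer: $-2122115110$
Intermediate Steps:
$G{\left(r \right)} = 2 r$
$C{\left(E,u \right)} = - 124 u$ ($C{\left(E,u \right)} = - 2 \cdot 2 \left(2 + - \frac{4}{2} \cdot 1\right) E - 124 u = - 2 \cdot 2 \left(2 + \left(-4\right) \frac{1}{2} \cdot 1\right) E - 124 u = - 2 \cdot 2 \left(2 - 2\right) E - 124 u = - 2 \cdot 2 \cdot 0 E - 124 u = \left(-2\right) 0 E - 124 u = 0 E - 124 u = 0 - 124 u = - 124 u$)
$\left(15663 + 37919\right) \left(C{\left(0,43 \right)} - 34273\right) = \left(15663 + 37919\right) \left(\left(-124\right) 43 - 34273\right) = 53582 \left(-5332 - 34273\right) = 53582 \left(-39605\right) = -2122115110$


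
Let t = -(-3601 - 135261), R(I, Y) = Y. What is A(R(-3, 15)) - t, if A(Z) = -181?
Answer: -139043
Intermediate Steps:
t = 138862 (t = -1*(-138862) = 138862)
A(R(-3, 15)) - t = -181 - 1*138862 = -181 - 138862 = -139043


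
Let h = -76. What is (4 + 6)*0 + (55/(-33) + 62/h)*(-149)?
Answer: 42167/114 ≈ 369.89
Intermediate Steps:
(4 + 6)*0 + (55/(-33) + 62/h)*(-149) = (4 + 6)*0 + (55/(-33) + 62/(-76))*(-149) = 10*0 + (55*(-1/33) + 62*(-1/76))*(-149) = 0 + (-5/3 - 31/38)*(-149) = 0 - 283/114*(-149) = 0 + 42167/114 = 42167/114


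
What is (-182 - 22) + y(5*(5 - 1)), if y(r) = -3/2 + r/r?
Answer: -409/2 ≈ -204.50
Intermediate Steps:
y(r) = -½ (y(r) = -3*½ + 1 = -3/2 + 1 = -½)
(-182 - 22) + y(5*(5 - 1)) = (-182 - 22) - ½ = -204 - ½ = -409/2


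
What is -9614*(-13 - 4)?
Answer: 163438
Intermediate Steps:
-9614*(-13 - 4) = -9614*(-17) = 163438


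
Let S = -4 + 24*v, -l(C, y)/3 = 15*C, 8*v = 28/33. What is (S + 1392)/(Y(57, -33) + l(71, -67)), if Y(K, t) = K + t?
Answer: -15296/34881 ≈ -0.43852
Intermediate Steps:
v = 7/66 (v = (28/33)/8 = (28*(1/33))/8 = (⅛)*(28/33) = 7/66 ≈ 0.10606)
l(C, y) = -45*C
S = -16/11 (S = -4 + 24*(7/66) = -4 + 28/11 = -16/11 ≈ -1.4545)
(S + 1392)/(Y(57, -33) + l(71, -67)) = (-16/11 + 1392)/((57 - 33) - 45*71) = 15296/(11*(24 - 3195)) = (15296/11)/(-3171) = (15296/11)*(-1/3171) = -15296/34881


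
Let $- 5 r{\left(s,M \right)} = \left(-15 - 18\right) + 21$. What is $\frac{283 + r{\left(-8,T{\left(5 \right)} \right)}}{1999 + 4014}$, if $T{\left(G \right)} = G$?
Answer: $\frac{1427}{30065} \approx 0.047464$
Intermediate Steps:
$r{\left(s,M \right)} = \frac{12}{5}$ ($r{\left(s,M \right)} = - \frac{\left(-15 - 18\right) + 21}{5} = - \frac{-33 + 21}{5} = \left(- \frac{1}{5}\right) \left(-12\right) = \frac{12}{5}$)
$\frac{283 + r{\left(-8,T{\left(5 \right)} \right)}}{1999 + 4014} = \frac{283 + \frac{12}{5}}{1999 + 4014} = \frac{1427}{5 \cdot 6013} = \frac{1427}{5} \cdot \frac{1}{6013} = \frac{1427}{30065}$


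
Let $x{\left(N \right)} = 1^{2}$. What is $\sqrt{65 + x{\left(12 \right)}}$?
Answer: $\sqrt{66} \approx 8.124$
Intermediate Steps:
$x{\left(N \right)} = 1$
$\sqrt{65 + x{\left(12 \right)}} = \sqrt{65 + 1} = \sqrt{66}$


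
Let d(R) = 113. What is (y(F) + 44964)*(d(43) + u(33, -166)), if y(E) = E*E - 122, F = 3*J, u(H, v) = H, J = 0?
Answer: 6546932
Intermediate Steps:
F = 0 (F = 3*0 = 0)
y(E) = -122 + E² (y(E) = E² - 122 = -122 + E²)
(y(F) + 44964)*(d(43) + u(33, -166)) = ((-122 + 0²) + 44964)*(113 + 33) = ((-122 + 0) + 44964)*146 = (-122 + 44964)*146 = 44842*146 = 6546932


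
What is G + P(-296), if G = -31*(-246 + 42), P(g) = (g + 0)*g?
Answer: 93940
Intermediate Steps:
P(g) = g² (P(g) = g*g = g²)
G = 6324 (G = -31*(-204) = 6324)
G + P(-296) = 6324 + (-296)² = 6324 + 87616 = 93940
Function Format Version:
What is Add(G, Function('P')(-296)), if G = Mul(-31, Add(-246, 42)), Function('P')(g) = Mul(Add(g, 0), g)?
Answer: 93940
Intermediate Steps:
Function('P')(g) = Pow(g, 2) (Function('P')(g) = Mul(g, g) = Pow(g, 2))
G = 6324 (G = Mul(-31, -204) = 6324)
Add(G, Function('P')(-296)) = Add(6324, Pow(-296, 2)) = Add(6324, 87616) = 93940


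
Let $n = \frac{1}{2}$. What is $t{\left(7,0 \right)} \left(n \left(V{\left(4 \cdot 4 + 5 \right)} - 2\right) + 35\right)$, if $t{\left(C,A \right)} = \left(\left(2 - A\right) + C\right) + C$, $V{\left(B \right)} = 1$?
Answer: $552$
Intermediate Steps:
$n = \frac{1}{2} \approx 0.5$
$t{\left(C,A \right)} = 2 - A + 2 C$ ($t{\left(C,A \right)} = \left(2 + C - A\right) + C = 2 - A + 2 C$)
$t{\left(7,0 \right)} \left(n \left(V{\left(4 \cdot 4 + 5 \right)} - 2\right) + 35\right) = \left(2 - 0 + 2 \cdot 7\right) \left(\frac{1 - 2}{2} + 35\right) = \left(2 + 0 + 14\right) \left(\frac{1}{2} \left(-1\right) + 35\right) = 16 \left(- \frac{1}{2} + 35\right) = 16 \cdot \frac{69}{2} = 552$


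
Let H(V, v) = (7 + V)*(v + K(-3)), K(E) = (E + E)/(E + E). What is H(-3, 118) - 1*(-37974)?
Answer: 38450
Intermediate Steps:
K(E) = 1 (K(E) = (2*E)/((2*E)) = (2*E)*(1/(2*E)) = 1)
H(V, v) = (1 + v)*(7 + V) (H(V, v) = (7 + V)*(v + 1) = (7 + V)*(1 + v) = (1 + v)*(7 + V))
H(-3, 118) - 1*(-37974) = (7 - 3 + 7*118 - 3*118) - 1*(-37974) = (7 - 3 + 826 - 354) + 37974 = 476 + 37974 = 38450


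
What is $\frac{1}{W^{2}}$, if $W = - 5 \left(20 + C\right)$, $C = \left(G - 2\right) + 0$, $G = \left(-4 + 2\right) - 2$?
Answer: $\frac{1}{4900} \approx 0.00020408$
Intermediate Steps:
$G = -4$ ($G = -2 - 2 = -4$)
$C = -6$ ($C = \left(-4 - 2\right) + 0 = -6 + 0 = -6$)
$W = -70$ ($W = - 5 \left(20 - 6\right) = \left(-5\right) 14 = -70$)
$\frac{1}{W^{2}} = \frac{1}{\left(-70\right)^{2}} = \frac{1}{4900}$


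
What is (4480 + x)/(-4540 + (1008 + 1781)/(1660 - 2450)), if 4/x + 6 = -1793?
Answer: -6367017640/6457310811 ≈ -0.98602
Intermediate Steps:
x = -4/1799 (x = 4/(-6 - 1793) = 4/(-1799) = 4*(-1/1799) = -4/1799 ≈ -0.0022235)
(4480 + x)/(-4540 + (1008 + 1781)/(1660 - 2450)) = (4480 - 4/1799)/(-4540 + (1008 + 1781)/(1660 - 2450)) = 8059516/(1799*(-4540 + 2789/(-790))) = 8059516/(1799*(-4540 + 2789*(-1/790))) = 8059516/(1799*(-4540 - 2789/790)) = 8059516/(1799*(-3589389/790)) = (8059516/1799)*(-790/3589389) = -6367017640/6457310811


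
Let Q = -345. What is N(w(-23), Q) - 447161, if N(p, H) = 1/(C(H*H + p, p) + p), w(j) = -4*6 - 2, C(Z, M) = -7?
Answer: -14756314/33 ≈ -4.4716e+5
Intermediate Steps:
w(j) = -26 (w(j) = -24 - 2 = -26)
N(p, H) = 1/(-7 + p)
N(w(-23), Q) - 447161 = 1/(-7 - 26) - 447161 = 1/(-33) - 447161 = -1/33 - 447161 = -14756314/33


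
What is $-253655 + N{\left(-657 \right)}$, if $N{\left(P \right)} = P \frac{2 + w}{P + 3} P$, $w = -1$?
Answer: $- \frac{55440673}{218} \approx -2.5432 \cdot 10^{5}$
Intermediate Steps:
$N{\left(P \right)} = \frac{P^{2}}{3 + P}$ ($N{\left(P \right)} = P \frac{2 - 1}{P + 3} P = P 1 \frac{1}{3 + P} P = \frac{P}{3 + P} P = \frac{P^{2}}{3 + P}$)
$-253655 + N{\left(-657 \right)} = -253655 + \frac{\left(-657\right)^{2}}{3 - 657} = -253655 + \frac{431649}{-654} = -253655 + 431649 \left(- \frac{1}{654}\right) = -253655 - \frac{143883}{218} = - \frac{55440673}{218}$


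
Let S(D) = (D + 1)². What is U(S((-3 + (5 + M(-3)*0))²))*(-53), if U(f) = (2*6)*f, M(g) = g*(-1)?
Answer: -15900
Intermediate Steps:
M(g) = -g
S(D) = (1 + D)²
U(f) = 12*f
U(S((-3 + (5 + M(-3)*0))²))*(-53) = (12*(1 + (-3 + (5 - 1*(-3)*0))²)²)*(-53) = (12*(1 + (-3 + (5 + 3*0))²)²)*(-53) = (12*(1 + (-3 + (5 + 0))²)²)*(-53) = (12*(1 + (-3 + 5)²)²)*(-53) = (12*(1 + 2²)²)*(-53) = (12*(1 + 4)²)*(-53) = (12*5²)*(-53) = (12*25)*(-53) = 300*(-53) = -15900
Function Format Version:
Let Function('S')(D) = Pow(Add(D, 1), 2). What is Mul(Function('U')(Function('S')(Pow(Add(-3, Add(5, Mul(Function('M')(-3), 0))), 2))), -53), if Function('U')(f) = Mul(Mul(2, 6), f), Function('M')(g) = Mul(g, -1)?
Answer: -15900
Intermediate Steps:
Function('M')(g) = Mul(-1, g)
Function('S')(D) = Pow(Add(1, D), 2)
Function('U')(f) = Mul(12, f)
Mul(Function('U')(Function('S')(Pow(Add(-3, Add(5, Mul(Function('M')(-3), 0))), 2))), -53) = Mul(Mul(12, Pow(Add(1, Pow(Add(-3, Add(5, Mul(Mul(-1, -3), 0))), 2)), 2)), -53) = Mul(Mul(12, Pow(Add(1, Pow(Add(-3, Add(5, Mul(3, 0))), 2)), 2)), -53) = Mul(Mul(12, Pow(Add(1, Pow(Add(-3, Add(5, 0)), 2)), 2)), -53) = Mul(Mul(12, Pow(Add(1, Pow(Add(-3, 5), 2)), 2)), -53) = Mul(Mul(12, Pow(Add(1, Pow(2, 2)), 2)), -53) = Mul(Mul(12, Pow(Add(1, 4), 2)), -53) = Mul(Mul(12, Pow(5, 2)), -53) = Mul(Mul(12, 25), -53) = Mul(300, -53) = -15900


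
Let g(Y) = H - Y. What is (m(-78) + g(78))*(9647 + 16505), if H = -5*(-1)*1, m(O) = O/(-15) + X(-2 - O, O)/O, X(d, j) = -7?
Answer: -345297932/195 ≈ -1.7708e+6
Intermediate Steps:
m(O) = -7/O - O/15 (m(O) = O/(-15) - 7/O = O*(-1/15) - 7/O = -O/15 - 7/O = -7/O - O/15)
H = 5 (H = 5*1 = 5)
g(Y) = 5 - Y
(m(-78) + g(78))*(9647 + 16505) = ((-7/(-78) - 1/15*(-78)) + (5 - 1*78))*(9647 + 16505) = ((-7*(-1/78) + 26/5) + (5 - 78))*26152 = ((7/78 + 26/5) - 73)*26152 = (2063/390 - 73)*26152 = -26407/390*26152 = -345297932/195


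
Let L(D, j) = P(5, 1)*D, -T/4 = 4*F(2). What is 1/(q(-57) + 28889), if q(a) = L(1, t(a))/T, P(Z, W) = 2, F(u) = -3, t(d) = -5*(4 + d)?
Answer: 24/693337 ≈ 3.4615e-5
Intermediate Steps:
t(d) = -20 - 5*d
T = 48 (T = -16*(-3) = -4*(-12) = 48)
L(D, j) = 2*D
q(a) = 1/24 (q(a) = (2*1)/48 = 2*(1/48) = 1/24)
1/(q(-57) + 28889) = 1/(1/24 + 28889) = 1/(693337/24) = 24/693337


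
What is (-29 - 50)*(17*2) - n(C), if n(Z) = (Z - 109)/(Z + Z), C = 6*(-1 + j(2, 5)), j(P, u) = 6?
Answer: -161081/60 ≈ -2684.7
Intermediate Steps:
C = 30 (C = 6*(-1 + 6) = 6*5 = 30)
n(Z) = (-109 + Z)/(2*Z) (n(Z) = (-109 + Z)/((2*Z)) = (-109 + Z)*(1/(2*Z)) = (-109 + Z)/(2*Z))
(-29 - 50)*(17*2) - n(C) = (-29 - 50)*(17*2) - (-109 + 30)/(2*30) = -79*34 - (-79)/(2*30) = -2686 - 1*(-79/60) = -2686 + 79/60 = -161081/60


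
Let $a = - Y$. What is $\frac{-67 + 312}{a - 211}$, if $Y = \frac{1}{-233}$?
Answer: $- \frac{57085}{49162} \approx -1.1612$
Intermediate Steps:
$Y = - \frac{1}{233} \approx -0.0042918$
$a = \frac{1}{233}$ ($a = \left(-1\right) \left(- \frac{1}{233}\right) = \frac{1}{233} \approx 0.0042918$)
$\frac{-67 + 312}{a - 211} = \frac{-67 + 312}{\frac{1}{233} - 211} = \frac{245}{\frac{1}{233} + \left(-222 + 11\right)} = \frac{245}{\frac{1}{233} - 211} = \frac{245}{- \frac{49162}{233}} = 245 \left(- \frac{233}{49162}\right) = - \frac{57085}{49162}$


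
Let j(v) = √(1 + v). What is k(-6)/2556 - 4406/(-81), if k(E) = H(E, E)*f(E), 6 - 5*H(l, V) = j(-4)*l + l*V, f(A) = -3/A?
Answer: 1251277/23004 + I*√3/4260 ≈ 54.394 + 0.00040658*I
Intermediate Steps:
H(l, V) = 6/5 - V*l/5 - I*l*√3/5 (H(l, V) = 6/5 - (√(1 - 4)*l + l*V)/5 = 6/5 - (√(-3)*l + V*l)/5 = 6/5 - ((I*√3)*l + V*l)/5 = 6/5 - (I*l*√3 + V*l)/5 = 6/5 - (V*l + I*l*√3)/5 = 6/5 + (-V*l/5 - I*l*√3/5) = 6/5 - V*l/5 - I*l*√3/5)
k(E) = -3*(6/5 - E²/5 - I*E*√3/5)/E (k(E) = (6/5 - E*E/5 - I*E*√3/5)*(-3/E) = (6/5 - E²/5 - I*E*√3/5)*(-3/E) = -3*(6/5 - E²/5 - I*E*√3/5)/E)
k(-6)/2556 - 4406/(-81) = ((⅗)*(-6 + (-6)² + I*(-6)*√3)/(-6))/2556 - 4406/(-81) = ((⅗)*(-⅙)*(-6 + 36 - 6*I*√3))*(1/2556) - 4406*(-1/81) = ((⅗)*(-⅙)*(30 - 6*I*√3))*(1/2556) + 4406/81 = (-3 + 3*I*√3/5)*(1/2556) + 4406/81 = (-1/852 + I*√3/4260) + 4406/81 = 1251277/23004 + I*√3/4260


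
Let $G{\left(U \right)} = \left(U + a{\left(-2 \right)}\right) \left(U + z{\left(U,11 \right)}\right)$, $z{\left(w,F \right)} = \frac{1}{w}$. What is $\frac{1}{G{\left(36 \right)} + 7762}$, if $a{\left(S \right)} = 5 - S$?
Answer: $\frac{36}{335203} \approx 0.0001074$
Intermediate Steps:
$G{\left(U \right)} = \left(7 + U\right) \left(U + \frac{1}{U}\right)$ ($G{\left(U \right)} = \left(U + \left(5 - -2\right)\right) \left(U + \frac{1}{U}\right) = \left(U + \left(5 + 2\right)\right) \left(U + \frac{1}{U}\right) = \left(U + 7\right) \left(U + \frac{1}{U}\right) = \left(7 + U\right) \left(U + \frac{1}{U}\right)$)
$\frac{1}{G{\left(36 \right)} + 7762} = \frac{1}{\left(1 + 36^{2} + 7 \cdot 36 + \frac{7}{36}\right) + 7762} = \frac{1}{\left(1 + 1296 + 252 + 7 \cdot \frac{1}{36}\right) + 7762} = \frac{1}{\left(1 + 1296 + 252 + \frac{7}{36}\right) + 7762} = \frac{1}{\frac{55771}{36} + 7762} = \frac{1}{\frac{335203}{36}} = \frac{36}{335203}$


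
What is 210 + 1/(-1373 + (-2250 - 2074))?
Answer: 1196369/5697 ≈ 210.00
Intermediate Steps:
210 + 1/(-1373 + (-2250 - 2074)) = 210 + 1/(-1373 - 4324) = 210 + 1/(-5697) = 210 - 1/5697 = 1196369/5697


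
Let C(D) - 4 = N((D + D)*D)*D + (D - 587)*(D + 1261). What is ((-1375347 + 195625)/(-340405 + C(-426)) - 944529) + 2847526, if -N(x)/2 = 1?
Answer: 1127910717755/592702 ≈ 1.9030e+6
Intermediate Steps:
N(x) = -2 (N(x) = -2*1 = -2)
C(D) = 4 - 2*D + (-587 + D)*(1261 + D) (C(D) = 4 + (-2*D + (D - 587)*(D + 1261)) = 4 + (-2*D + (-587 + D)*(1261 + D)) = 4 - 2*D + (-587 + D)*(1261 + D))
((-1375347 + 195625)/(-340405 + C(-426)) - 944529) + 2847526 = ((-1375347 + 195625)/(-340405 + (-740203 + (-426)² + 672*(-426))) - 944529) + 2847526 = (-1179722/(-340405 + (-740203 + 181476 - 286272)) - 944529) + 2847526 = (-1179722/(-340405 - 844999) - 944529) + 2847526 = (-1179722/(-1185404) - 944529) + 2847526 = (-1179722*(-1/1185404) - 944529) + 2847526 = (589861/592702 - 944529) + 2847526 = -559823637497/592702 + 2847526 = 1127910717755/592702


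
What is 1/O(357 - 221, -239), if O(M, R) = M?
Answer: 1/136 ≈ 0.0073529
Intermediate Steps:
1/O(357 - 221, -239) = 1/(357 - 221) = 1/136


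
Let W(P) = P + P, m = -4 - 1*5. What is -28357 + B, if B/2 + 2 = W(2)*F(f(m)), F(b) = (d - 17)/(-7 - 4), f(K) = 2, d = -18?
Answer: -311691/11 ≈ -28336.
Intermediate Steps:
m = -9 (m = -4 - 5 = -9)
W(P) = 2*P
F(b) = 35/11 (F(b) = (-18 - 17)/(-7 - 4) = -35/(-11) = -35*(-1/11) = 35/11)
B = 236/11 (B = -4 + 2*((2*2)*(35/11)) = -4 + 2*(4*(35/11)) = -4 + 2*(140/11) = -4 + 280/11 = 236/11 ≈ 21.455)
-28357 + B = -28357 + 236/11 = -311691/11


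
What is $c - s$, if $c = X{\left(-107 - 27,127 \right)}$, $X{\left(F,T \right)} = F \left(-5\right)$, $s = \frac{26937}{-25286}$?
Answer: $\frac{16968557}{25286} \approx 671.07$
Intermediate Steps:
$s = - \frac{26937}{25286}$ ($s = 26937 \left(- \frac{1}{25286}\right) = - \frac{26937}{25286} \approx -1.0653$)
$X{\left(F,T \right)} = - 5 F$
$c = 670$ ($c = - 5 \left(-107 - 27\right) = \left(-5\right) \left(-134\right) = 670$)
$c - s = 670 - - \frac{26937}{25286} = 670 + \frac{26937}{25286} = \frac{16968557}{25286}$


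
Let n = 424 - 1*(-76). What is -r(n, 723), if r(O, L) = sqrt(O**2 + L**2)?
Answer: -sqrt(772729) ≈ -879.05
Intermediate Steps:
n = 500 (n = 424 + 76 = 500)
r(O, L) = sqrt(L**2 + O**2)
-r(n, 723) = -sqrt(723**2 + 500**2) = -sqrt(522729 + 250000) = -sqrt(772729)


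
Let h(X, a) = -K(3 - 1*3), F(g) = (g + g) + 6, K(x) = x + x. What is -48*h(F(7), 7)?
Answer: 0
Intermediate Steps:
K(x) = 2*x
F(g) = 6 + 2*g (F(g) = 2*g + 6 = 6 + 2*g)
h(X, a) = 0 (h(X, a) = -2*(3 - 1*3) = -2*(3 - 3) = -2*0 = -1*0 = 0)
-48*h(F(7), 7) = -48*0 = 0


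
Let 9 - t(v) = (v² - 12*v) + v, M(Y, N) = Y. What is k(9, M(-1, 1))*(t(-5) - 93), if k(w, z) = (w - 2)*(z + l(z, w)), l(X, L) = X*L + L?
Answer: 1148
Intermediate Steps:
l(X, L) = L + L*X (l(X, L) = L*X + L = L + L*X)
t(v) = 9 - v² + 11*v (t(v) = 9 - ((v² - 12*v) + v) = 9 - (v² - 11*v) = 9 + (-v² + 11*v) = 9 - v² + 11*v)
k(w, z) = (-2 + w)*(z + w*(1 + z)) (k(w, z) = (w - 2)*(z + w*(1 + z)) = (-2 + w)*(z + w*(1 + z)))
k(9, M(-1, 1))*(t(-5) - 93) = (9² - 2*9 - 2*(-1) - 1*9² - 1*9*(-1))*((9 - 1*(-5)² + 11*(-5)) - 93) = (81 - 18 + 2 - 1*81 + 9)*((9 - 1*25 - 55) - 93) = (81 - 18 + 2 - 81 + 9)*((9 - 25 - 55) - 93) = -7*(-71 - 93) = -7*(-164) = 1148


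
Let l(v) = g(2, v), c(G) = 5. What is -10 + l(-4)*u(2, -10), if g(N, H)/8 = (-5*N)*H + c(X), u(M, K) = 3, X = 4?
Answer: 1070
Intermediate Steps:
g(N, H) = 40 - 40*H*N (g(N, H) = 8*((-5*N)*H + 5) = 8*(-5*H*N + 5) = 8*(5 - 5*H*N) = 40 - 40*H*N)
l(v) = 40 - 80*v (l(v) = 40 - 40*v*2 = 40 - 80*v)
-10 + l(-4)*u(2, -10) = -10 + (40 - 80*(-4))*3 = -10 + (40 + 320)*3 = -10 + 360*3 = -10 + 1080 = 1070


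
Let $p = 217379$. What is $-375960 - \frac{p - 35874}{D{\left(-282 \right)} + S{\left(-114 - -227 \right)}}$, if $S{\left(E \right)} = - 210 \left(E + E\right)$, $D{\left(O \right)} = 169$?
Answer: $- \frac{17779342855}{47291} \approx -3.7596 \cdot 10^{5}$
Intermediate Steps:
$S{\left(E \right)} = - 420 E$ ($S{\left(E \right)} = - 210 \cdot 2 E = - 420 E$)
$-375960 - \frac{p - 35874}{D{\left(-282 \right)} + S{\left(-114 - -227 \right)}} = -375960 - \frac{217379 - 35874}{169 - 420 \left(-114 - -227\right)} = -375960 - \frac{181505}{169 - 420 \left(-114 + 227\right)} = -375960 - \frac{181505}{169 - 47460} = -375960 - \frac{181505}{-47291} = -375960 - 181505 \left(- \frac{1}{47291}\right) = -375960 - - \frac{181505}{47291} = -375960 + \frac{181505}{47291} = - \frac{17779342855}{47291}$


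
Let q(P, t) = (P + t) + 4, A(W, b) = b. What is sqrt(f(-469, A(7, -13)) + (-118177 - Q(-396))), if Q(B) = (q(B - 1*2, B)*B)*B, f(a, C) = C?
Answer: 5*sqrt(4950658) ≈ 11125.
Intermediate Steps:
q(P, t) = 4 + P + t
Q(B) = B**2*(2 + 2*B) (Q(B) = ((4 + (B - 1*2) + B)*B)*B = ((4 + (B - 2) + B)*B)*B = ((4 + (-2 + B) + B)*B)*B = ((2 + 2*B)*B)*B = (B*(2 + 2*B))*B = B**2*(2 + 2*B))
sqrt(f(-469, A(7, -13)) + (-118177 - Q(-396))) = sqrt(-13 + (-118177 - 2*(-396)**2*(1 - 396))) = sqrt(-13 + (-118177 - 2*156816*(-395))) = sqrt(-13 + (-118177 - 1*(-123884640))) = sqrt(-13 + (-118177 + 123884640)) = sqrt(-13 + 123766463) = sqrt(123766450) = 5*sqrt(4950658)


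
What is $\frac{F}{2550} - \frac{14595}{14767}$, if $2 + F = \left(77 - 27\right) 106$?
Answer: $\frac{6836386}{6275975} \approx 1.0893$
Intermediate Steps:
$F = 5298$ ($F = -2 + \left(77 - 27\right) 106 = -2 + 50 \cdot 106 = -2 + 5300 = 5298$)
$\frac{F}{2550} - \frac{14595}{14767} = \frac{5298}{2550} - \frac{14595}{14767} = 5298 \cdot \frac{1}{2550} - \frac{14595}{14767} = \frac{883}{425} - \frac{14595}{14767} = \frac{6836386}{6275975}$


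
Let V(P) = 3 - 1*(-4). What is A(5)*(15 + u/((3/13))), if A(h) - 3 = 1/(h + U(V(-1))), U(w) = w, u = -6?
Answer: -407/12 ≈ -33.917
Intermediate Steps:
V(P) = 7 (V(P) = 3 + 4 = 7)
A(h) = 3 + 1/(7 + h) (A(h) = 3 + 1/(h + 7) = 3 + 1/(7 + h))
A(5)*(15 + u/((3/13))) = ((22 + 3*5)/(7 + 5))*(15 - 6/(3/13)) = ((22 + 15)/12)*(15 - 6/(3*(1/13))) = ((1/12)*37)*(15 - 6/3/13) = 37*(15 - 6*13/3)/12 = 37*(15 - 26)/12 = (37/12)*(-11) = -407/12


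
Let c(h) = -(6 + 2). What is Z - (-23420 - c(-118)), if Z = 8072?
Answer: 31484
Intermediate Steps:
c(h) = -8 (c(h) = -1*8 = -8)
Z - (-23420 - c(-118)) = 8072 - (-23420 - 1*(-8)) = 8072 - (-23420 + 8) = 8072 - 1*(-23412) = 8072 + 23412 = 31484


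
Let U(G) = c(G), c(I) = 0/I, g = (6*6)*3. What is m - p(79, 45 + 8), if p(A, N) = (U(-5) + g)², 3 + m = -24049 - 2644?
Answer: -38360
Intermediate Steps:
g = 108 (g = 36*3 = 108)
c(I) = 0
U(G) = 0
m = -26696 (m = -3 + (-24049 - 2644) = -3 - 26693 = -26696)
p(A, N) = 11664 (p(A, N) = (0 + 108)² = 108² = 11664)
m - p(79, 45 + 8) = -26696 - 1*11664 = -26696 - 11664 = -38360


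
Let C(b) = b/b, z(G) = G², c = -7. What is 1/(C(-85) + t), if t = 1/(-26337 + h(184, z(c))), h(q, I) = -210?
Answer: 26547/26546 ≈ 1.0000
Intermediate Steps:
C(b) = 1
t = -1/26547 (t = 1/(-26337 - 210) = 1/(-26547) = -1/26547 ≈ -3.7669e-5)
1/(C(-85) + t) = 1/(1 - 1/26547) = 1/(26546/26547) = 26547/26546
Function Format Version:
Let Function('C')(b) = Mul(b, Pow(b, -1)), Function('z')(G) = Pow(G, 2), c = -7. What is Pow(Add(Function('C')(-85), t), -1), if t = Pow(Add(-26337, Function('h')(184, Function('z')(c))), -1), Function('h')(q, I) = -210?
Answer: Rational(26547, 26546) ≈ 1.0000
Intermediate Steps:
Function('C')(b) = 1
t = Rational(-1, 26547) (t = Pow(Add(-26337, -210), -1) = Pow(-26547, -1) = Rational(-1, 26547) ≈ -3.7669e-5)
Pow(Add(Function('C')(-85), t), -1) = Pow(Add(1, Rational(-1, 26547)), -1) = Pow(Rational(26546, 26547), -1) = Rational(26547, 26546)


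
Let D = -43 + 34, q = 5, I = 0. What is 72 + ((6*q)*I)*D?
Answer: 72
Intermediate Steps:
D = -9
72 + ((6*q)*I)*D = 72 + ((6*5)*0)*(-9) = 72 + (30*0)*(-9) = 72 + 0*(-9) = 72 + 0 = 72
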